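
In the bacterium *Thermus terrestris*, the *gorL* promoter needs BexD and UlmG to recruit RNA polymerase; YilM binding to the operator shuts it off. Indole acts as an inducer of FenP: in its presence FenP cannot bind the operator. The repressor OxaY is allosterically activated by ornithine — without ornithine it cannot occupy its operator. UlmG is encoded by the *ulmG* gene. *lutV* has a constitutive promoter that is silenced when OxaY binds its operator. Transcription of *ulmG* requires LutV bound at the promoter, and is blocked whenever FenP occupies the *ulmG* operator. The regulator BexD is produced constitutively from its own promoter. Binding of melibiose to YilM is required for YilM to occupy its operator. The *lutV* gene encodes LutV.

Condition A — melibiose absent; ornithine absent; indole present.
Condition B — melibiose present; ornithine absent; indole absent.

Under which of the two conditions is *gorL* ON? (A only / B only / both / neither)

Condition A:
BexD is produced constitutively and is active.
Melibiose is absent, so YilM is inactive.
Ornithine is absent, so OxaY is inactive.
With no repressor bound, *lutV* is transcribed.
So LutV is produced and active.
Indole is present, so FenP is inactive.
No repressor is bound and LutV is active, so *ulmG* is transcribed.
So UlmG is produced and active.
No repressor is bound and BexD and UlmG are active, so *gorL* is transcribed.
→ *gorL* is ON in A.
Condition B:
BexD is produced constitutively and is active.
Melibiose is present, so YilM is active.
Ornithine is absent, so OxaY is inactive.
With no repressor bound, *lutV* is transcribed.
So LutV is produced and active.
Indole is absent, so FenP is active.
With repressor FenP bound, *ulmG* is not transcribed.
So UlmG is not produced.
With repressor YilM bound, *gorL* is not transcribed.
→ *gorL* is OFF in B.

A only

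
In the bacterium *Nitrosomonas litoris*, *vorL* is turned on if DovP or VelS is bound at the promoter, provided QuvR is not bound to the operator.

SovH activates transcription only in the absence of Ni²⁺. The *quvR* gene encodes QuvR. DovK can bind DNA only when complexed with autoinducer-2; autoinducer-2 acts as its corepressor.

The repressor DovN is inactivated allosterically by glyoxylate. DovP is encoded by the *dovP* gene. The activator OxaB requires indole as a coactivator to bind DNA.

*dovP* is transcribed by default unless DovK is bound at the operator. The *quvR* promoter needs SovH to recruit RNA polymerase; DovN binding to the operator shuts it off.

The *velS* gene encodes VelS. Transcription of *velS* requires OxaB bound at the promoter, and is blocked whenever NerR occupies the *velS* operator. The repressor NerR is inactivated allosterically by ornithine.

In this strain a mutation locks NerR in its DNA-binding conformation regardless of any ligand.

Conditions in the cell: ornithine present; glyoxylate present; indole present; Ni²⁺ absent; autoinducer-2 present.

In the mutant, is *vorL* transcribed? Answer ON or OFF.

Autoinducer-2 is present, so DovK is active.
With repressor DovK bound, *dovP* is not transcribed.
So DovP is not produced.
Glyoxylate is present, so DovN is inactive.
Ni²⁺ is absent, so SovH is active.
No repressor is bound and SovH is active, so *quvR* is transcribed.
So QuvR is produced and active.
NerR is constitutively active in this strain.
Indole is present, so OxaB is active.
With repressor NerR bound, *velS* is not transcribed.
So VelS is not produced.
With repressor QuvR bound, *vorL* is not transcribed.

OFF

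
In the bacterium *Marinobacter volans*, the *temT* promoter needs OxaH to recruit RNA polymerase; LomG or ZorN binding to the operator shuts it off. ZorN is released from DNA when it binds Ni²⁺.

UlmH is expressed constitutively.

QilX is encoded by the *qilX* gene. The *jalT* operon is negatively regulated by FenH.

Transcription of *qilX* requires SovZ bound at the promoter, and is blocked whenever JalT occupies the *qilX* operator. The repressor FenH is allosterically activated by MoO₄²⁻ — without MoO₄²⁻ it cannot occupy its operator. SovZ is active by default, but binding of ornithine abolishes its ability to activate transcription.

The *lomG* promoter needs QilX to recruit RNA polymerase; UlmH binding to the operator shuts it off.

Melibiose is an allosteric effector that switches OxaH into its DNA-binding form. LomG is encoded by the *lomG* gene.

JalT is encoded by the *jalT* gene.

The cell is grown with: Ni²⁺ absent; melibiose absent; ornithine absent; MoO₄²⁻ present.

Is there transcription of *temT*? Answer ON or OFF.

OFF

MoO₄²⁻ is present, so FenH is active.
With repressor FenH bound, *jalT* is not transcribed.
So JalT is not produced.
Ornithine is absent, so SovZ is active.
No repressor is bound and SovZ is active, so *qilX* is transcribed.
So QilX is produced and active.
UlmH is produced constitutively and is active.
With repressor UlmH bound, *lomG* is not transcribed.
So LomG is not produced.
Melibiose is absent, so OxaH is inactive.
Ni²⁺ is absent, so ZorN is active.
With repressor ZorN bound, *temT* is not transcribed.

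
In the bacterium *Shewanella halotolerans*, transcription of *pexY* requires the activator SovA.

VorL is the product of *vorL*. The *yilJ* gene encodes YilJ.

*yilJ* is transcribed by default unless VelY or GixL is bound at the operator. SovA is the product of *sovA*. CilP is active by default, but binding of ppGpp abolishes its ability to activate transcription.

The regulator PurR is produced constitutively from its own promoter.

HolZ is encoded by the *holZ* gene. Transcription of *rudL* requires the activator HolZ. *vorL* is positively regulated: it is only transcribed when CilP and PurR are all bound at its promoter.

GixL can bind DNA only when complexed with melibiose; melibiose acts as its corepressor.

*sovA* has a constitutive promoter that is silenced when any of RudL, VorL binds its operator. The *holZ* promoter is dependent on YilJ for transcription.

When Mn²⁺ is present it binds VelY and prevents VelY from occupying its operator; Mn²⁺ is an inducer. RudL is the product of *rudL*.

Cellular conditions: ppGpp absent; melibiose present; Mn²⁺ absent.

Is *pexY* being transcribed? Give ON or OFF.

Mn²⁺ is absent, so VelY is active.
Melibiose is present, so GixL is active.
With repressor VelY bound, *yilJ* is not transcribed.
So YilJ is not produced.
Required activator YilJ is absent, so *holZ* is not transcribed.
So HolZ is not produced.
Required activator HolZ is absent, so *rudL* is not transcribed.
So RudL is not produced.
ppGpp is absent, so CilP is active.
PurR is produced constitutively and is active.
No repressor is bound and CilP and PurR are active, so *vorL* is transcribed.
So VorL is produced and active.
With repressor VorL bound, *sovA* is not transcribed.
So SovA is not produced.
Required activator SovA is absent, so *pexY* is not transcribed.

OFF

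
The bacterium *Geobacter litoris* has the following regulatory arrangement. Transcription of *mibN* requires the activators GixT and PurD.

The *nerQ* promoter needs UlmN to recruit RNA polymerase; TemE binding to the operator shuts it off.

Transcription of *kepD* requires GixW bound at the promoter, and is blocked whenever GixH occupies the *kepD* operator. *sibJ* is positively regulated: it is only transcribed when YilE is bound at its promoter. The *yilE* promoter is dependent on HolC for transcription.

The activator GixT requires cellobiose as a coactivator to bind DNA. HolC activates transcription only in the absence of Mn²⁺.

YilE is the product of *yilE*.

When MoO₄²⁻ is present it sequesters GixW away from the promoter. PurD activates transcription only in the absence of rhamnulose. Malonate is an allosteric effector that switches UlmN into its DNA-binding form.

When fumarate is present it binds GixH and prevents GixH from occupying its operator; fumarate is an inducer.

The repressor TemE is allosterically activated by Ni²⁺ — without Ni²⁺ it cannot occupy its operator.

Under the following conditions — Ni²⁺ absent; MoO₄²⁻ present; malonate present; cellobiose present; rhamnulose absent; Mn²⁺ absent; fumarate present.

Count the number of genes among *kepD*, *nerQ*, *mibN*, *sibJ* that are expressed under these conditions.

3

MoO₄²⁻ is present, so GixW is inactive.
Fumarate is present, so GixH is inactive.
Required activator GixW is absent, so *kepD* is not transcribed.
→ *kepD* is OFF.
Malonate is present, so UlmN is active.
Ni²⁺ is absent, so TemE is inactive.
No repressor is bound and UlmN is active, so *nerQ* is transcribed.
→ *nerQ* is ON.
Cellobiose is present, so GixT is active.
Rhamnulose is absent, so PurD is active.
No repressor is bound and GixT and PurD are active, so *mibN* is transcribed.
→ *mibN* is ON.
Mn²⁺ is absent, so HolC is active.
No repressor is bound and HolC is active, so *yilE* is transcribed.
So YilE is produced and active.
No repressor is bound and YilE is active, so *sibJ* is transcribed.
→ *sibJ* is ON.
3 of the 4 genes are transcribed.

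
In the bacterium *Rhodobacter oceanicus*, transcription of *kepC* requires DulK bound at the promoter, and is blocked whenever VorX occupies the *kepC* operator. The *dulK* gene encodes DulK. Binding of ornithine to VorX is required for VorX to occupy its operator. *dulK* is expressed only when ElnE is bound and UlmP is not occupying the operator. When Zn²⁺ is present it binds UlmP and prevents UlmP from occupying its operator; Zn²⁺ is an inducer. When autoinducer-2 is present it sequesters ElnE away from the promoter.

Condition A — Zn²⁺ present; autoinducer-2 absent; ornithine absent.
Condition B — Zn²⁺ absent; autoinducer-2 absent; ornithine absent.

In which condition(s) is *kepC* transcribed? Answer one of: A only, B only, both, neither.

A only

Condition A:
Zn²⁺ is present, so UlmP is inactive.
Autoinducer-2 is absent, so ElnE is active.
No repressor is bound and ElnE is active, so *dulK* is transcribed.
So DulK is produced and active.
Ornithine is absent, so VorX is inactive.
No repressor is bound and DulK is active, so *kepC* is transcribed.
→ *kepC* is ON in A.
Condition B:
Zn²⁺ is absent, so UlmP is active.
Autoinducer-2 is absent, so ElnE is active.
With repressor UlmP bound, *dulK* is not transcribed.
So DulK is not produced.
Ornithine is absent, so VorX is inactive.
Required activator DulK is absent, so *kepC* is not transcribed.
→ *kepC* is OFF in B.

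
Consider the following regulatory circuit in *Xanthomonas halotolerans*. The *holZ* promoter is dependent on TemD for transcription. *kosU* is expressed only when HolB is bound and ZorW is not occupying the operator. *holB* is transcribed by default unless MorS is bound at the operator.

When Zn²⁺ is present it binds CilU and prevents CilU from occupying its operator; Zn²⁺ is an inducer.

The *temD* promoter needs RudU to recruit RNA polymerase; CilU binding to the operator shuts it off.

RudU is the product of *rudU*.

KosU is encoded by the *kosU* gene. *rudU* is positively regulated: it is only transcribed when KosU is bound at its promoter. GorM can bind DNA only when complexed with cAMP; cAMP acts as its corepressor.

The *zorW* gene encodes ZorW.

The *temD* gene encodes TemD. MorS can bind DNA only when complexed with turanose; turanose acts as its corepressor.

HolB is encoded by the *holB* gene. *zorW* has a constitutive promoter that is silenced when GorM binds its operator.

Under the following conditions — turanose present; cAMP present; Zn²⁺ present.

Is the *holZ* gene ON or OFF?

Turanose is present, so MorS is active.
With repressor MorS bound, *holB* is not transcribed.
So HolB is not produced.
cAMP is present, so GorM is active.
With repressor GorM bound, *zorW* is not transcribed.
So ZorW is not produced.
Required activator HolB is absent, so *kosU* is not transcribed.
So KosU is not produced.
Required activator KosU is absent, so *rudU* is not transcribed.
So RudU is not produced.
Zn²⁺ is present, so CilU is inactive.
Required activator RudU is absent, so *temD* is not transcribed.
So TemD is not produced.
Required activator TemD is absent, so *holZ* is not transcribed.

OFF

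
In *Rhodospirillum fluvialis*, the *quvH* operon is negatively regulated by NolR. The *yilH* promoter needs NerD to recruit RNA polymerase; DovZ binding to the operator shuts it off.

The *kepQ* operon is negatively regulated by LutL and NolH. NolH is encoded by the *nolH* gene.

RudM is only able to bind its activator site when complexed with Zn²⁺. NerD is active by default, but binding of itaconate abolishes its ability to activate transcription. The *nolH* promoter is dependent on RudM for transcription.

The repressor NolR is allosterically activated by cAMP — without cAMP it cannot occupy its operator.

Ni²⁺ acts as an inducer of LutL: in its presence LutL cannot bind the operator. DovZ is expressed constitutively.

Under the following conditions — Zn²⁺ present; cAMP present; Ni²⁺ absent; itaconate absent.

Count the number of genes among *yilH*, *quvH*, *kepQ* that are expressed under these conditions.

DovZ is produced constitutively and is active.
Itaconate is absent, so NerD is active.
With repressor DovZ bound, *yilH* is not transcribed.
→ *yilH* is OFF.
cAMP is present, so NolR is active.
With repressor NolR bound, *quvH* is not transcribed.
→ *quvH* is OFF.
Ni²⁺ is absent, so LutL is active.
Zn²⁺ is present, so RudM is active.
No repressor is bound and RudM is active, so *nolH* is transcribed.
So NolH is produced and active.
With repressor LutL bound, *kepQ* is not transcribed.
→ *kepQ* is OFF.
0 of the 3 genes are transcribed.

0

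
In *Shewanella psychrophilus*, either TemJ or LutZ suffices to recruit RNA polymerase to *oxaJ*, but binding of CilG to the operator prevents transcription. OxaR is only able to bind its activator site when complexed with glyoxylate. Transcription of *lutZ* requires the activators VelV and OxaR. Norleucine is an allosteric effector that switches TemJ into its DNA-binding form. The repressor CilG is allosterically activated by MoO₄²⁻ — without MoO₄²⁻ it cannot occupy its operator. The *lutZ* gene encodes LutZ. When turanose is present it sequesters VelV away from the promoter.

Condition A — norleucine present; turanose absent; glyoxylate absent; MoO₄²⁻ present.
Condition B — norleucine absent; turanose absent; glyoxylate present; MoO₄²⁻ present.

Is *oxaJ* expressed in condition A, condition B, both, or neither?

Condition A:
Norleucine is present, so TemJ is active.
Turanose is absent, so VelV is active.
Glyoxylate is absent, so OxaR is inactive.
Required activator OxaR is absent, so *lutZ* is not transcribed.
So LutZ is not produced.
MoO₄²⁻ is present, so CilG is active.
With repressor CilG bound, *oxaJ* is not transcribed.
→ *oxaJ* is OFF in A.
Condition B:
Norleucine is absent, so TemJ is inactive.
Turanose is absent, so VelV is active.
Glyoxylate is present, so OxaR is active.
No repressor is bound and VelV and OxaR are active, so *lutZ* is transcribed.
So LutZ is produced and active.
MoO₄²⁻ is present, so CilG is active.
With repressor CilG bound, *oxaJ* is not transcribed.
→ *oxaJ* is OFF in B.

neither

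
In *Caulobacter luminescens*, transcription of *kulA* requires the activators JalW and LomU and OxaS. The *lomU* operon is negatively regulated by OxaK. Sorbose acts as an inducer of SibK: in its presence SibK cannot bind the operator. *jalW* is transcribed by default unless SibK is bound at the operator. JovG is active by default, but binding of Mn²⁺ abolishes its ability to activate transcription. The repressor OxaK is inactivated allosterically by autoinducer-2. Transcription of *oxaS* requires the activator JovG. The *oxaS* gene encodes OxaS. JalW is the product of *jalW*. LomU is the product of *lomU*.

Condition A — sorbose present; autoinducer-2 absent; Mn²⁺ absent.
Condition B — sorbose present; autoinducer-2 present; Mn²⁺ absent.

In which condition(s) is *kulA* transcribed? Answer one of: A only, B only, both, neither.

Condition A:
Sorbose is present, so SibK is inactive.
With no repressor bound, *jalW* is transcribed.
So JalW is produced and active.
Autoinducer-2 is absent, so OxaK is active.
With repressor OxaK bound, *lomU* is not transcribed.
So LomU is not produced.
Mn²⁺ is absent, so JovG is active.
No repressor is bound and JovG is active, so *oxaS* is transcribed.
So OxaS is produced and active.
Required activator LomU is absent, so *kulA* is not transcribed.
→ *kulA* is OFF in A.
Condition B:
Sorbose is present, so SibK is inactive.
With no repressor bound, *jalW* is transcribed.
So JalW is produced and active.
Autoinducer-2 is present, so OxaK is inactive.
With no repressor bound, *lomU* is transcribed.
So LomU is produced and active.
Mn²⁺ is absent, so JovG is active.
No repressor is bound and JovG is active, so *oxaS* is transcribed.
So OxaS is produced and active.
No repressor is bound and JalW and LomU and OxaS are active, so *kulA* is transcribed.
→ *kulA* is ON in B.

B only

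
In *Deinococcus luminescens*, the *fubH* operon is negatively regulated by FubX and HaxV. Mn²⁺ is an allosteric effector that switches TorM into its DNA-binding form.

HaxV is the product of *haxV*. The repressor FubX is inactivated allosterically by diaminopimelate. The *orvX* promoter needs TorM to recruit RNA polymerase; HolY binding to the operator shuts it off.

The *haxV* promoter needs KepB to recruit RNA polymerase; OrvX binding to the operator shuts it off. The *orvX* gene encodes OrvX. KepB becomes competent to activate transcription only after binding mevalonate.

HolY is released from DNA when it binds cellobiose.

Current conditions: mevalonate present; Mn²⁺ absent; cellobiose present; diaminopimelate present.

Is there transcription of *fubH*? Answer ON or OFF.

Diaminopimelate is present, so FubX is inactive.
Mevalonate is present, so KepB is active.
Cellobiose is present, so HolY is inactive.
Mn²⁺ is absent, so TorM is inactive.
Required activator TorM is absent, so *orvX* is not transcribed.
So OrvX is not produced.
No repressor is bound and KepB is active, so *haxV* is transcribed.
So HaxV is produced and active.
With repressor HaxV bound, *fubH* is not transcribed.

OFF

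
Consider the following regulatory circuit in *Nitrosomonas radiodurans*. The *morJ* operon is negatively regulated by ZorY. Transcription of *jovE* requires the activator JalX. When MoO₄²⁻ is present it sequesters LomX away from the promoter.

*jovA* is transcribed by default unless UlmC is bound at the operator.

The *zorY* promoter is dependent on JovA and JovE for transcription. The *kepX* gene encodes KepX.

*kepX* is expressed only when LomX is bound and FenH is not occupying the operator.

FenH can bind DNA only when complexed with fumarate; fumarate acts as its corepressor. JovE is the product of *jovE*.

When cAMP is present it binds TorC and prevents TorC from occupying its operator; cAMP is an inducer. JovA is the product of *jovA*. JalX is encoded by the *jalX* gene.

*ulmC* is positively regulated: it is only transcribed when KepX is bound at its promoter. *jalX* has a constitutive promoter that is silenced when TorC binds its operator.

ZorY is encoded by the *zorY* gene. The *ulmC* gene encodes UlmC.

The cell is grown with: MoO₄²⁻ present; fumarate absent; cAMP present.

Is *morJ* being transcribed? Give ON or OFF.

MoO₄²⁻ is present, so LomX is inactive.
Fumarate is absent, so FenH is inactive.
Required activator LomX is absent, so *kepX* is not transcribed.
So KepX is not produced.
Required activator KepX is absent, so *ulmC* is not transcribed.
So UlmC is not produced.
With no repressor bound, *jovA* is transcribed.
So JovA is produced and active.
cAMP is present, so TorC is inactive.
With no repressor bound, *jalX* is transcribed.
So JalX is produced and active.
No repressor is bound and JalX is active, so *jovE* is transcribed.
So JovE is produced and active.
No repressor is bound and JovA and JovE are active, so *zorY* is transcribed.
So ZorY is produced and active.
With repressor ZorY bound, *morJ* is not transcribed.

OFF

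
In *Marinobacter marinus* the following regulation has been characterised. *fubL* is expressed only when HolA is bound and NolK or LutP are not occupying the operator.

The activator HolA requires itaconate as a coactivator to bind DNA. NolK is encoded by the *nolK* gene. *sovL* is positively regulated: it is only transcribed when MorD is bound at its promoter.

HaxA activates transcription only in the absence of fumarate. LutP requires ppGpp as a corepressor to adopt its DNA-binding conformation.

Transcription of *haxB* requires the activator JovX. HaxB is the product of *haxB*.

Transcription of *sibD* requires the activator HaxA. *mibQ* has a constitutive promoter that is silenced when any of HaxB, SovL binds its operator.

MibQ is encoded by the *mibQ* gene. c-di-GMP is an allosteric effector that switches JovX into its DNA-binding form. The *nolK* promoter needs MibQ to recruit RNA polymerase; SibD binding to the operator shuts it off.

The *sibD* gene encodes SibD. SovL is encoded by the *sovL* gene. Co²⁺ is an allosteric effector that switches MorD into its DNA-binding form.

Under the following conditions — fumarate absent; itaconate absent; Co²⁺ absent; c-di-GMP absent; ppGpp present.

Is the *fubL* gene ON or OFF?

OFF

Fumarate is absent, so HaxA is active.
No repressor is bound and HaxA is active, so *sibD* is transcribed.
So SibD is produced and active.
c-di-GMP is absent, so JovX is inactive.
Required activator JovX is absent, so *haxB* is not transcribed.
So HaxB is not produced.
Co²⁺ is absent, so MorD is inactive.
Required activator MorD is absent, so *sovL* is not transcribed.
So SovL is not produced.
With no repressor bound, *mibQ* is transcribed.
So MibQ is produced and active.
With repressor SibD bound, *nolK* is not transcribed.
So NolK is not produced.
ppGpp is present, so LutP is active.
Itaconate is absent, so HolA is inactive.
With repressor LutP bound, *fubL* is not transcribed.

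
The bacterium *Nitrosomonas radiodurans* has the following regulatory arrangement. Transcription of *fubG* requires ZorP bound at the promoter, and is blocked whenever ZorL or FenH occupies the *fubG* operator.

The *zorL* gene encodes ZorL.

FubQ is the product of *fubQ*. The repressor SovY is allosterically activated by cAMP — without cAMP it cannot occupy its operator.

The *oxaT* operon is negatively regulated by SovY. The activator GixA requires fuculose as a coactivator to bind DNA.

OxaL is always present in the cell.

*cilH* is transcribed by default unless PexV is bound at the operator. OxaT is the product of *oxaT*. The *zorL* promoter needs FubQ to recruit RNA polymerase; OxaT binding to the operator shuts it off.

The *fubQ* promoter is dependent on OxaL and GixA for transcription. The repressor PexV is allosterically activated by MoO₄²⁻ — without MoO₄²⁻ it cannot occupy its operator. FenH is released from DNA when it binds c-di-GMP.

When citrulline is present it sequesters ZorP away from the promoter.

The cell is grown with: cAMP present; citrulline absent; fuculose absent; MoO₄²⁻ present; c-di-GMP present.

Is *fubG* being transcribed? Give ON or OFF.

cAMP is present, so SovY is active.
With repressor SovY bound, *oxaT* is not transcribed.
So OxaT is not produced.
OxaL is produced constitutively and is active.
Fuculose is absent, so GixA is inactive.
Required activator GixA is absent, so *fubQ* is not transcribed.
So FubQ is not produced.
Required activator FubQ is absent, so *zorL* is not transcribed.
So ZorL is not produced.
Citrulline is absent, so ZorP is active.
c-di-GMP is present, so FenH is inactive.
No repressor is bound and ZorP is active, so *fubG* is transcribed.

ON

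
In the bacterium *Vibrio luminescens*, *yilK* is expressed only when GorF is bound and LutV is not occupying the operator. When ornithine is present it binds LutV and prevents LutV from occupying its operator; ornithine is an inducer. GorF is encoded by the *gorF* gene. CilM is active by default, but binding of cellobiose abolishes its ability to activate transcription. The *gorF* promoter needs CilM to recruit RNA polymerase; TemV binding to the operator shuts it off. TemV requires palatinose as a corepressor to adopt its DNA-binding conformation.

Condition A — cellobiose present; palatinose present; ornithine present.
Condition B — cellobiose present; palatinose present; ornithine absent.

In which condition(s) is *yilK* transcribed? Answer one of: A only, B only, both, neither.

Condition A:
Cellobiose is present, so CilM is inactive.
Palatinose is present, so TemV is active.
With repressor TemV bound, *gorF* is not transcribed.
So GorF is not produced.
Ornithine is present, so LutV is inactive.
Required activator GorF is absent, so *yilK* is not transcribed.
→ *yilK* is OFF in A.
Condition B:
Cellobiose is present, so CilM is inactive.
Palatinose is present, so TemV is active.
With repressor TemV bound, *gorF* is not transcribed.
So GorF is not produced.
Ornithine is absent, so LutV is active.
With repressor LutV bound, *yilK* is not transcribed.
→ *yilK* is OFF in B.

neither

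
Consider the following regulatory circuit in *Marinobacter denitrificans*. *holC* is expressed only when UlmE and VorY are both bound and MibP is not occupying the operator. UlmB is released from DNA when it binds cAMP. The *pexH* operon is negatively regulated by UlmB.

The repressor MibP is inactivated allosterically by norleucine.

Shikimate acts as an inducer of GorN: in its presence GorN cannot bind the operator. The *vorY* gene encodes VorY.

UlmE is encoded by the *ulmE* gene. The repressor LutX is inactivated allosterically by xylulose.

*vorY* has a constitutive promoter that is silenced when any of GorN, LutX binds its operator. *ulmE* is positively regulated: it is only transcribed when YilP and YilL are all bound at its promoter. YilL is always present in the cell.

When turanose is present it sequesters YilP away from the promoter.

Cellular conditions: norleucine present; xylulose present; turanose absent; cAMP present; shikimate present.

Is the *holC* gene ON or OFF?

Norleucine is present, so MibP is inactive.
Turanose is absent, so YilP is active.
YilL is produced constitutively and is active.
No repressor is bound and YilP and YilL are active, so *ulmE* is transcribed.
So UlmE is produced and active.
Shikimate is present, so GorN is inactive.
Xylulose is present, so LutX is inactive.
With no repressor bound, *vorY* is transcribed.
So VorY is produced and active.
No repressor is bound and UlmE and VorY are active, so *holC* is transcribed.

ON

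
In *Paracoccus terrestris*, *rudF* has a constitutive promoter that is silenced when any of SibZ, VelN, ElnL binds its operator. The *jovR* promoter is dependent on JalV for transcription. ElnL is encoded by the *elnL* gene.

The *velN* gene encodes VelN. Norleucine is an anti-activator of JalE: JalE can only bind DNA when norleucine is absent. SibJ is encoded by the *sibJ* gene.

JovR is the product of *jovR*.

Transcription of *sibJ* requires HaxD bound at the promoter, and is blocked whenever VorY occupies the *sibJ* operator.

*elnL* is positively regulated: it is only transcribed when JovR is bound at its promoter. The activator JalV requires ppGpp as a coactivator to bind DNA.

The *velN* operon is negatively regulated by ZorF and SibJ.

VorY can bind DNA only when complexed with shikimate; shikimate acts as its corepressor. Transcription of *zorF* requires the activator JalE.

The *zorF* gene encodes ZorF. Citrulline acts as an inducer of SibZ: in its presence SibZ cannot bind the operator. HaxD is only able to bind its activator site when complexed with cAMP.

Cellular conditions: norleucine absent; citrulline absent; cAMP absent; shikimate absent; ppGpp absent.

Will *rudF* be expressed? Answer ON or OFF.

OFF

Citrulline is absent, so SibZ is active.
Norleucine is absent, so JalE is active.
No repressor is bound and JalE is active, so *zorF* is transcribed.
So ZorF is produced and active.
Shikimate is absent, so VorY is inactive.
cAMP is absent, so HaxD is inactive.
Required activator HaxD is absent, so *sibJ* is not transcribed.
So SibJ is not produced.
With repressor ZorF bound, *velN* is not transcribed.
So VelN is not produced.
ppGpp is absent, so JalV is inactive.
Required activator JalV is absent, so *jovR* is not transcribed.
So JovR is not produced.
Required activator JovR is absent, so *elnL* is not transcribed.
So ElnL is not produced.
With repressor SibZ bound, *rudF* is not transcribed.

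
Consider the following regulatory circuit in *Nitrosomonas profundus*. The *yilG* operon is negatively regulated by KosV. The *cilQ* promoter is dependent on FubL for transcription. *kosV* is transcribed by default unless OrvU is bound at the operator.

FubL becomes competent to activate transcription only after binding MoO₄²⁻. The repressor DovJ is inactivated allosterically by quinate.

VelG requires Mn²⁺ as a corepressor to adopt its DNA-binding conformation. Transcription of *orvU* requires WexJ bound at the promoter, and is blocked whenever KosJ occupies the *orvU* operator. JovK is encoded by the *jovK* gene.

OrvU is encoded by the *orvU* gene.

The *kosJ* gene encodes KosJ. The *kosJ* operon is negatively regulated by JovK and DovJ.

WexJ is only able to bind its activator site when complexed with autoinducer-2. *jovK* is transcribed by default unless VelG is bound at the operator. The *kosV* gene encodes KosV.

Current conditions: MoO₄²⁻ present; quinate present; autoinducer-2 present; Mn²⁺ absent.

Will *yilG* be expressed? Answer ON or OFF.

ON

Mn²⁺ is absent, so VelG is inactive.
With no repressor bound, *jovK* is transcribed.
So JovK is produced and active.
Quinate is present, so DovJ is inactive.
With repressor JovK bound, *kosJ* is not transcribed.
So KosJ is not produced.
Autoinducer-2 is present, so WexJ is active.
No repressor is bound and WexJ is active, so *orvU* is transcribed.
So OrvU is produced and active.
With repressor OrvU bound, *kosV* is not transcribed.
So KosV is not produced.
With no repressor bound, *yilG* is transcribed.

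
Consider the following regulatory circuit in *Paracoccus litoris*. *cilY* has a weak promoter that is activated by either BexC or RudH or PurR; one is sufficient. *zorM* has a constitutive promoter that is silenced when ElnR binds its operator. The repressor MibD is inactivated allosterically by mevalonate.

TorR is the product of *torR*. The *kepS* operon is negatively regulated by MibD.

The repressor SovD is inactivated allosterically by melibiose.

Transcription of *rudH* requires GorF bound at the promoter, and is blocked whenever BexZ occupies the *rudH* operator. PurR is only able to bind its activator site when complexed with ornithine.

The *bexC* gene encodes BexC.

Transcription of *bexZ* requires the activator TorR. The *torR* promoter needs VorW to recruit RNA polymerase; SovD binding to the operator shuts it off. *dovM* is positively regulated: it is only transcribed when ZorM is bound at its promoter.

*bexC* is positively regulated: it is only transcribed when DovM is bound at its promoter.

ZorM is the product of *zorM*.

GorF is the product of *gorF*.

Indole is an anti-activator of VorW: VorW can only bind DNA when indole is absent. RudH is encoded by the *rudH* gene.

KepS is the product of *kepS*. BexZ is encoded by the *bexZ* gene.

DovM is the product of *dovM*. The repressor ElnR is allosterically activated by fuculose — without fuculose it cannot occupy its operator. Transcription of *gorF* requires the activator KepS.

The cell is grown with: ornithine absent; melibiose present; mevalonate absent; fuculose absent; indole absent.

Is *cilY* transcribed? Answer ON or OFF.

ON

Fuculose is absent, so ElnR is inactive.
With no repressor bound, *zorM* is transcribed.
So ZorM is produced and active.
No repressor is bound and ZorM is active, so *dovM* is transcribed.
So DovM is produced and active.
No repressor is bound and DovM is active, so *bexC* is transcribed.
So BexC is produced and active.
Mevalonate is absent, so MibD is active.
With repressor MibD bound, *kepS* is not transcribed.
So KepS is not produced.
Required activator KepS is absent, so *gorF* is not transcribed.
So GorF is not produced.
Melibiose is present, so SovD is inactive.
Indole is absent, so VorW is active.
No repressor is bound and VorW is active, so *torR* is transcribed.
So TorR is produced and active.
No repressor is bound and TorR is active, so *bexZ* is transcribed.
So BexZ is produced and active.
With repressor BexZ bound, *rudH* is not transcribed.
So RudH is not produced.
Ornithine is absent, so PurR is inactive.
Activator BexC is present, so *cilY* is transcribed.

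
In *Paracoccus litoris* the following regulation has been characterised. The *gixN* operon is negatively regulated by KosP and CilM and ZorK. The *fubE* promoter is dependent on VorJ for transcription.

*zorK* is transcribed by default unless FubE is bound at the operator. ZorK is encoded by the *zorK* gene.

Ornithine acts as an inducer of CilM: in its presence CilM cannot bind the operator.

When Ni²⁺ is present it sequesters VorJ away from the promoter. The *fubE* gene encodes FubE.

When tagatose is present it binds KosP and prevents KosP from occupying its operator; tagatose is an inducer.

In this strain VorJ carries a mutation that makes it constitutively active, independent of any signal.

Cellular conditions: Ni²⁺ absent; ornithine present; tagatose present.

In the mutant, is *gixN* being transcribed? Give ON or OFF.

Tagatose is present, so KosP is inactive.
Ornithine is present, so CilM is inactive.
VorJ is constitutively active in this strain.
No repressor is bound and VorJ is active, so *fubE* is transcribed.
So FubE is produced and active.
With repressor FubE bound, *zorK* is not transcribed.
So ZorK is not produced.
With no repressor bound, *gixN* is transcribed.

ON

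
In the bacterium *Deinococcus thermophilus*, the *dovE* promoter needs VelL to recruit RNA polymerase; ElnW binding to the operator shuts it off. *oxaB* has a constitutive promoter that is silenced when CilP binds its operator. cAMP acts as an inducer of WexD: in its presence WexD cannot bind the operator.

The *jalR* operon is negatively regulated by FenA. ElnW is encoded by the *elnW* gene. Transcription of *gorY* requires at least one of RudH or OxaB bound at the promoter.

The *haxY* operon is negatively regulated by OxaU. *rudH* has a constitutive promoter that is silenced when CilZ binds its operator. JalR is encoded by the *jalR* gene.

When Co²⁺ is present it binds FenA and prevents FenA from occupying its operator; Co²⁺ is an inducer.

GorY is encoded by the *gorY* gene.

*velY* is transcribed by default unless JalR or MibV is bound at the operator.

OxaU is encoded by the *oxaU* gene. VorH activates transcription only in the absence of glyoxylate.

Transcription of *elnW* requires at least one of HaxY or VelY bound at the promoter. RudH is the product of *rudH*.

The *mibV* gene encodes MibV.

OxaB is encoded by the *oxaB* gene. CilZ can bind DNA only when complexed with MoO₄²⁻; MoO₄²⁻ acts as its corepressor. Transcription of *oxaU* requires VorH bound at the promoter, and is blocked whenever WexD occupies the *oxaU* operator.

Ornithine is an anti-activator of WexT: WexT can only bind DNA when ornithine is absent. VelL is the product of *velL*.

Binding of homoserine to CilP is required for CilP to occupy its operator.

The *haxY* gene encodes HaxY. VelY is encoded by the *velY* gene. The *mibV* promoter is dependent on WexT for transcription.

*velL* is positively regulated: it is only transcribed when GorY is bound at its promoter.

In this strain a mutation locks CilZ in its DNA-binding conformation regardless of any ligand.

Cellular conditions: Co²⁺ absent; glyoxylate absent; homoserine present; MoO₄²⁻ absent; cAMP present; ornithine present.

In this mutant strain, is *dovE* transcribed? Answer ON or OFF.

OFF

cAMP is present, so WexD is inactive.
Glyoxylate is absent, so VorH is active.
No repressor is bound and VorH is active, so *oxaU* is transcribed.
So OxaU is produced and active.
With repressor OxaU bound, *haxY* is not transcribed.
So HaxY is not produced.
Co²⁺ is absent, so FenA is active.
With repressor FenA bound, *jalR* is not transcribed.
So JalR is not produced.
Ornithine is present, so WexT is inactive.
Required activator WexT is absent, so *mibV* is not transcribed.
So MibV is not produced.
With no repressor bound, *velY* is transcribed.
So VelY is produced and active.
Activator VelY is present, so *elnW* is transcribed.
So ElnW is produced and active.
CilZ is constitutively active in this strain.
With repressor CilZ bound, *rudH* is not transcribed.
So RudH is not produced.
Homoserine is present, so CilP is active.
With repressor CilP bound, *oxaB* is not transcribed.
So OxaB is not produced.
No activator is available at the *gorY* promoter, so *gorY* is not transcribed.
So GorY is not produced.
Required activator GorY is absent, so *velL* is not transcribed.
So VelL is not produced.
With repressor ElnW bound, *dovE* is not transcribed.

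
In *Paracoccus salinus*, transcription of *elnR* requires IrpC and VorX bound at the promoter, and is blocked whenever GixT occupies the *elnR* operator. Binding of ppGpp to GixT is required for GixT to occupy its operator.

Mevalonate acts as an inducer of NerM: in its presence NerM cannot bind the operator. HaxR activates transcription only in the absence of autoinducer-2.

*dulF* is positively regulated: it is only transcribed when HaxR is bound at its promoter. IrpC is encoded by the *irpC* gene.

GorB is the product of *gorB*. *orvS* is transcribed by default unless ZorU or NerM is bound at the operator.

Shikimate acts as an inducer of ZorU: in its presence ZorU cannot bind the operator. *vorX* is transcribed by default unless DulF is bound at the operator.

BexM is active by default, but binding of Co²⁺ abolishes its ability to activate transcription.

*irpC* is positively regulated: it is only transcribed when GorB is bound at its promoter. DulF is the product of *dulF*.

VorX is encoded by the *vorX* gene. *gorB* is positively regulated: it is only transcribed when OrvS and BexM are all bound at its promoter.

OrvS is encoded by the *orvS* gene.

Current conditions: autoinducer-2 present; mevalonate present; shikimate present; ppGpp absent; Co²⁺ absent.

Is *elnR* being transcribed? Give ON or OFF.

ON

Shikimate is present, so ZorU is inactive.
Mevalonate is present, so NerM is inactive.
With no repressor bound, *orvS* is transcribed.
So OrvS is produced and active.
Co²⁺ is absent, so BexM is active.
No repressor is bound and OrvS and BexM are active, so *gorB* is transcribed.
So GorB is produced and active.
No repressor is bound and GorB is active, so *irpC* is transcribed.
So IrpC is produced and active.
Autoinducer-2 is present, so HaxR is inactive.
Required activator HaxR is absent, so *dulF* is not transcribed.
So DulF is not produced.
With no repressor bound, *vorX* is transcribed.
So VorX is produced and active.
ppGpp is absent, so GixT is inactive.
No repressor is bound and IrpC and VorX are active, so *elnR* is transcribed.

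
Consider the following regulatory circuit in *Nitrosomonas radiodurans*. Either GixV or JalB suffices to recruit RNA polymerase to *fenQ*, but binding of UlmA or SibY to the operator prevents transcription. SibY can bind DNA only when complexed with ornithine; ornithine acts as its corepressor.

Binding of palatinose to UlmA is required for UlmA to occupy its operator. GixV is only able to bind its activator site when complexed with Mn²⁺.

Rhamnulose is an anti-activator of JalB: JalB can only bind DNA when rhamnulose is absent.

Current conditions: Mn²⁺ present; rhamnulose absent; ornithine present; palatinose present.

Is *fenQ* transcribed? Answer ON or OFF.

OFF

Palatinose is present, so UlmA is active.
Ornithine is present, so SibY is active.
Mn²⁺ is present, so GixV is active.
Rhamnulose is absent, so JalB is active.
With repressor UlmA bound, *fenQ* is not transcribed.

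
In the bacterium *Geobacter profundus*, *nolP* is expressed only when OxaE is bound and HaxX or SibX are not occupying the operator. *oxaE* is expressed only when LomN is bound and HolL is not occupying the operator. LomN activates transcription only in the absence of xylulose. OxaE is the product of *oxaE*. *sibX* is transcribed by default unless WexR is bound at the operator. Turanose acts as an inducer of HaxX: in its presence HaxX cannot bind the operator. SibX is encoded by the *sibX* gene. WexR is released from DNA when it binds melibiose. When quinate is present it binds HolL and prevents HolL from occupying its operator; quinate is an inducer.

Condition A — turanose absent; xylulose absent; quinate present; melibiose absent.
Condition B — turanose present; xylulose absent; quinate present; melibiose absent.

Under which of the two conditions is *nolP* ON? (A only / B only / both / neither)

Condition A:
Turanose is absent, so HaxX is active.
Xylulose is absent, so LomN is active.
Quinate is present, so HolL is inactive.
No repressor is bound and LomN is active, so *oxaE* is transcribed.
So OxaE is produced and active.
Melibiose is absent, so WexR is active.
With repressor WexR bound, *sibX* is not transcribed.
So SibX is not produced.
With repressor HaxX bound, *nolP* is not transcribed.
→ *nolP* is OFF in A.
Condition B:
Turanose is present, so HaxX is inactive.
Xylulose is absent, so LomN is active.
Quinate is present, so HolL is inactive.
No repressor is bound and LomN is active, so *oxaE* is transcribed.
So OxaE is produced and active.
Melibiose is absent, so WexR is active.
With repressor WexR bound, *sibX* is not transcribed.
So SibX is not produced.
No repressor is bound and OxaE is active, so *nolP* is transcribed.
→ *nolP* is ON in B.

B only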